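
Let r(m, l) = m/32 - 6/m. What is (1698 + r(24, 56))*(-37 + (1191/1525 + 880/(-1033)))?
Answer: -99190229317/1575325 ≈ -62965.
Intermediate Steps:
r(m, l) = -6/m + m/32 (r(m, l) = m*(1/32) - 6/m = m/32 - 6/m = -6/m + m/32)
(1698 + r(24, 56))*(-37 + (1191/1525 + 880/(-1033))) = (1698 + (-6/24 + (1/32)*24))*(-37 + (1191/1525 + 880/(-1033))) = (1698 + (-6*1/24 + 3/4))*(-37 + (1191*(1/1525) + 880*(-1/1033))) = (1698 + (-1/4 + 3/4))*(-37 + (1191/1525 - 880/1033)) = (1698 + 1/2)*(-37 - 111697/1575325) = (3397/2)*(-58398722/1575325) = -99190229317/1575325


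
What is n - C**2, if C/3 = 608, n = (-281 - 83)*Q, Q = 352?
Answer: -3455104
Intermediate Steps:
n = -128128 (n = (-281 - 83)*352 = -364*352 = -128128)
C = 1824 (C = 3*608 = 1824)
n - C**2 = -128128 - 1*1824**2 = -128128 - 1*3326976 = -128128 - 3326976 = -3455104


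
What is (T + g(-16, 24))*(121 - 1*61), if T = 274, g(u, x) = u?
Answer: 15480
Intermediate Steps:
(T + g(-16, 24))*(121 - 1*61) = (274 - 16)*(121 - 1*61) = 258*(121 - 61) = 258*60 = 15480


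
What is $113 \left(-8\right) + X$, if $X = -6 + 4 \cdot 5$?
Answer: $-890$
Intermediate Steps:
$X = 14$ ($X = -6 + 20 = 14$)
$113 \left(-8\right) + X = 113 \left(-8\right) + 14 = -904 + 14 = -890$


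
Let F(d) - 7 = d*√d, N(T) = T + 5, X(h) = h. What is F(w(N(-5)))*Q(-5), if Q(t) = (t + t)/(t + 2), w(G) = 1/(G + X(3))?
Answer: 70/3 + 10*√3/27 ≈ 23.975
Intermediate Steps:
N(T) = 5 + T
w(G) = 1/(3 + G) (w(G) = 1/(G + 3) = 1/(3 + G))
Q(t) = 2*t/(2 + t) (Q(t) = (2*t)/(2 + t) = 2*t/(2 + t))
F(d) = 7 + d^(3/2) (F(d) = 7 + d*√d = 7 + d^(3/2))
F(w(N(-5)))*Q(-5) = (7 + (1/(3 + (5 - 5)))^(3/2))*(2*(-5)/(2 - 5)) = (7 + (1/(3 + 0))^(3/2))*(2*(-5)/(-3)) = (7 + (1/3)^(3/2))*(2*(-5)*(-⅓)) = (7 + (⅓)^(3/2))*(10/3) = (7 + √3/9)*(10/3) = 70/3 + 10*√3/27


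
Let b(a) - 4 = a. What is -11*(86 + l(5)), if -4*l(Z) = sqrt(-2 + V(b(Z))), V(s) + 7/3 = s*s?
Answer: -946 + 11*sqrt(690)/12 ≈ -921.92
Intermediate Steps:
b(a) = 4 + a
V(s) = -7/3 + s**2 (V(s) = -7/3 + s*s = -7/3 + s**2)
l(Z) = -sqrt(-13/3 + (4 + Z)**2)/4 (l(Z) = -sqrt(-2 + (-7/3 + (4 + Z)**2))/4 = -sqrt(-13/3 + (4 + Z)**2)/4)
-11*(86 + l(5)) = -11*(86 - sqrt(-39 + 9*(4 + 5)**2)/12) = -11*(86 - sqrt(-39 + 9*9**2)/12) = -11*(86 - sqrt(-39 + 9*81)/12) = -11*(86 - sqrt(-39 + 729)/12) = -11*(86 - sqrt(690)/12) = -946 + 11*sqrt(690)/12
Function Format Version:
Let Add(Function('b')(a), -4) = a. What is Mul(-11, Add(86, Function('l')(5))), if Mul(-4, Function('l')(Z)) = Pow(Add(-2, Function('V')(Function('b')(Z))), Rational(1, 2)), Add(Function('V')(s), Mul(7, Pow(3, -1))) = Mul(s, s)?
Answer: Add(-946, Mul(Rational(11, 12), Pow(690, Rational(1, 2)))) ≈ -921.92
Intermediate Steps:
Function('b')(a) = Add(4, a)
Function('V')(s) = Add(Rational(-7, 3), Pow(s, 2)) (Function('V')(s) = Add(Rational(-7, 3), Mul(s, s)) = Add(Rational(-7, 3), Pow(s, 2)))
Function('l')(Z) = Mul(Rational(-1, 4), Pow(Add(Rational(-13, 3), Pow(Add(4, Z), 2)), Rational(1, 2))) (Function('l')(Z) = Mul(Rational(-1, 4), Pow(Add(-2, Add(Rational(-7, 3), Pow(Add(4, Z), 2))), Rational(1, 2))) = Mul(Rational(-1, 4), Pow(Add(Rational(-13, 3), Pow(Add(4, Z), 2)), Rational(1, 2))))
Mul(-11, Add(86, Function('l')(5))) = Mul(-11, Add(86, Mul(Rational(-1, 12), Pow(Add(-39, Mul(9, Pow(Add(4, 5), 2))), Rational(1, 2))))) = Mul(-11, Add(86, Mul(Rational(-1, 12), Pow(Add(-39, Mul(9, Pow(9, 2))), Rational(1, 2))))) = Mul(-11, Add(86, Mul(Rational(-1, 12), Pow(Add(-39, Mul(9, 81)), Rational(1, 2))))) = Mul(-11, Add(86, Mul(Rational(-1, 12), Pow(Add(-39, 729), Rational(1, 2))))) = Mul(-11, Add(86, Mul(Rational(-1, 12), Pow(690, Rational(1, 2))))) = Add(-946, Mul(Rational(11, 12), Pow(690, Rational(1, 2))))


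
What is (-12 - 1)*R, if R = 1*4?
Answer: -52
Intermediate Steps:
R = 4
(-12 - 1)*R = (-12 - 1)*4 = -13*4 = -52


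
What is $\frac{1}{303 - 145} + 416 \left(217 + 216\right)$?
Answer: $\frac{28460225}{158} \approx 1.8013 \cdot 10^{5}$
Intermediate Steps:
$\frac{1}{303 - 145} + 416 \left(217 + 216\right) = \frac{1}{158} + 416 \cdot 433 = \frac{1}{158} + 180128 = \frac{28460225}{158}$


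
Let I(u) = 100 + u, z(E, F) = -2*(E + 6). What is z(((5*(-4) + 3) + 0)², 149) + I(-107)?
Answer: -597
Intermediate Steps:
z(E, F) = -12 - 2*E (z(E, F) = -2*(6 + E) = -12 - 2*E)
z(((5*(-4) + 3) + 0)², 149) + I(-107) = (-12 - 2*((5*(-4) + 3) + 0)²) + (100 - 107) = (-12 - 2*((-20 + 3) + 0)²) - 7 = (-12 - 2*(-17 + 0)²) - 7 = (-12 - 2*(-17)²) - 7 = (-12 - 2*289) - 7 = (-12 - 578) - 7 = -590 - 7 = -597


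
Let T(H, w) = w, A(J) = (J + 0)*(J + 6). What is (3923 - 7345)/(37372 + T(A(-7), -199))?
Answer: -3422/37173 ≈ -0.092056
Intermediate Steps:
A(J) = J*(6 + J)
(3923 - 7345)/(37372 + T(A(-7), -199)) = (3923 - 7345)/(37372 - 199) = -3422/37173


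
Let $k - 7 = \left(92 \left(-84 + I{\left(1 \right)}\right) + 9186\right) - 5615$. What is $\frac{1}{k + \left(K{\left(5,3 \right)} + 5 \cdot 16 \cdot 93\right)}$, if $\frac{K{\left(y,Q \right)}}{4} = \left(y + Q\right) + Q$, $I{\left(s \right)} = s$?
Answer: $\frac{1}{3426} \approx 0.00029189$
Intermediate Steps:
$K{\left(y,Q \right)} = 4 y + 8 Q$ ($K{\left(y,Q \right)} = 4 \left(\left(y + Q\right) + Q\right) = 4 \left(\left(Q + y\right) + Q\right) = 4 \left(y + 2 Q\right) = 4 y + 8 Q$)
$k = -4058$ ($k = 7 - \left(-3571 - 92 \left(-84 + 1\right)\right) = 7 + \left(\left(92 \left(-83\right) + 9186\right) - 5615\right) = 7 + \left(\left(-7636 + 9186\right) - 5615\right) = 7 + \left(1550 - 5615\right) = 7 - 4065 = -4058$)
$\frac{1}{k + \left(K{\left(5,3 \right)} + 5 \cdot 16 \cdot 93\right)} = \frac{1}{-4058 + \left(\left(4 \cdot 5 + 8 \cdot 3\right) + 5 \cdot 16 \cdot 93\right)} = \frac{1}{-4058 + \left(\left(20 + 24\right) + 80 \cdot 93\right)} = \frac{1}{-4058 + \left(44 + 7440\right)} = \frac{1}{-4058 + 7484} = \frac{1}{3426}$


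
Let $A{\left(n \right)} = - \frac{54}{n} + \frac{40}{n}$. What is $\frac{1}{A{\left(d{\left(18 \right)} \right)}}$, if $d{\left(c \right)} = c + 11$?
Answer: $- \frac{29}{14} \approx -2.0714$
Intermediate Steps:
$d{\left(c \right)} = 11 + c$
$A{\left(n \right)} = - \frac{14}{n}$
$\frac{1}{A{\left(d{\left(18 \right)} \right)}} = \frac{1}{\left(-14\right) \frac{1}{11 + 18}} = \frac{1}{\left(-14\right) \frac{1}{29}} = \frac{1}{- \frac{14}{29}} = - \frac{29}{14}$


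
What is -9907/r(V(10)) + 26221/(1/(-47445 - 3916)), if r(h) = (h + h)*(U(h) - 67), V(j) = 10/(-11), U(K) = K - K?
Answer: -1804627395517/1340 ≈ -1.3467e+9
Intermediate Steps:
U(K) = 0
V(j) = -10/11 (V(j) = 10*(-1/11) = -10/11)
r(h) = -134*h (r(h) = (h + h)*(0 - 67) = (2*h)*(-67) = -134*h)
-9907/r(V(10)) + 26221/(1/(-47445 - 3916)) = -9907/((-134*(-10/11))) + 26221/(1/(-47445 - 3916)) = -9907/1340/11 + 26221/(1/(-51361)) = -9907*11/1340 + 26221/(-1/51361) = -108977/1340 + 26221*(-51361) = -108977/1340 - 1346736781 = -1804627395517/1340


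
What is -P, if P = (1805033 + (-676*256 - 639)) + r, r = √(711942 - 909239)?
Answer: -1631338 - I*√197297 ≈ -1.6313e+6 - 444.18*I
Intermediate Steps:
r = I*√197297 (r = √(-197297) = I*√197297 ≈ 444.18*I)
P = 1631338 + I*√197297 (P = (1805033 + (-676*256 - 639)) + I*√197297 = (1805033 + (-173056 - 639)) + I*√197297 = (1805033 - 173695) + I*√197297 = 1631338 + I*√197297 ≈ 1.6313e+6 + 444.18*I)
-P = -(1631338 + I*√197297) = -1631338 - I*√197297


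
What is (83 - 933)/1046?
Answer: -425/523 ≈ -0.81262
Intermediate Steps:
(83 - 933)/1046 = -850*1/1046 = -425/523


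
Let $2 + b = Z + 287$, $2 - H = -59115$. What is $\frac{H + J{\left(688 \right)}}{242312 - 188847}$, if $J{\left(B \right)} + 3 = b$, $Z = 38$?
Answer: $\frac{59437}{53465} \approx 1.1117$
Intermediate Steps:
$H = 59117$ ($H = 2 - -59115 = 2 + 59115 = 59117$)
$b = 323$ ($b = -2 + \left(38 + 287\right) = -2 + 325 = 323$)
$J{\left(B \right)} = 320$ ($J{\left(B \right)} = -3 + 323 = 320$)
$\frac{H + J{\left(688 \right)}}{242312 - 188847} = \frac{59117 + 320}{242312 - 188847} = \frac{59437}{53465}$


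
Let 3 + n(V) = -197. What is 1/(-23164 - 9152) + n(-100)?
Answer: -6463201/32316 ≈ -200.00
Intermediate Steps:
n(V) = -200 (n(V) = -3 - 197 = -200)
1/(-23164 - 9152) + n(-100) = 1/(-23164 - 9152) - 200 = 1/(-32316) - 200 = -1/32316 - 200 = -6463201/32316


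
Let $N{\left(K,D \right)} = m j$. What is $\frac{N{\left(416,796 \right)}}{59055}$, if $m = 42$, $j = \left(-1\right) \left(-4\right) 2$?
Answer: $\frac{112}{19685} \approx 0.0056896$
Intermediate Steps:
$j = 8$ ($j = 4 \cdot 2 = 8$)
$N{\left(K,D \right)} = 336$ ($N{\left(K,D \right)} = 42 \cdot 8 = 336$)
$\frac{N{\left(416,796 \right)}}{59055} = \frac{336}{59055} = 336 \cdot \frac{1}{59055} = \frac{112}{19685}$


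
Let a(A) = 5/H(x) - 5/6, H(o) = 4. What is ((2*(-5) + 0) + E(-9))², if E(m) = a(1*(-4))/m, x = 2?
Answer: 1177225/11664 ≈ 100.93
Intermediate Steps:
a(A) = 5/12 (a(A) = 5/4 - 5/6 = 5*(¼) - 5*⅙ = 5/4 - ⅚ = 5/12)
E(m) = 5/(12*m)
((2*(-5) + 0) + E(-9))² = ((2*(-5) + 0) + (5/12)/(-9))² = ((-10 + 0) + (5/12)*(-⅑))² = (-10 - 5/108)² = (-1085/108)² = 1177225/11664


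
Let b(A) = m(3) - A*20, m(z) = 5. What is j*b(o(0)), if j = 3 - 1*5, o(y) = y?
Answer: -10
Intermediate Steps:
b(A) = 5 - 20*A (b(A) = 5 - A*20 = 5 - 20*A)
j = -2 (j = 3 - 5 = -2)
j*b(o(0)) = -2*(5 - 20*0) = -2*(5 + 0) = -2*5 = -10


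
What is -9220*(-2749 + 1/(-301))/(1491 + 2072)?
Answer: 7629089000/1072463 ≈ 7113.6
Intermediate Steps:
-9220*(-2749 + 1/(-301))/(1491 + 2072) = -9220/(3563/(-2749 - 1/301)) = -9220/(3563/(-827450/301)) = -9220/(3563*(-301/827450)) = -9220/(-1072463/827450) = -9220*(-827450/1072463) = 7629089000/1072463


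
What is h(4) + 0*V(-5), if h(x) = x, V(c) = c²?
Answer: 4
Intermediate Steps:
h(4) + 0*V(-5) = 4 + 0*(-5)² = 4 + 0*25 = 4 + 0 = 4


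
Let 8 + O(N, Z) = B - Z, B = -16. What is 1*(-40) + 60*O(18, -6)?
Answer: -1120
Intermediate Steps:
O(N, Z) = -24 - Z (O(N, Z) = -8 + (-16 - Z) = -24 - Z)
1*(-40) + 60*O(18, -6) = 1*(-40) + 60*(-24 - 1*(-6)) = -40 + 60*(-24 + 6) = -40 + 60*(-18) = -40 - 1080 = -1120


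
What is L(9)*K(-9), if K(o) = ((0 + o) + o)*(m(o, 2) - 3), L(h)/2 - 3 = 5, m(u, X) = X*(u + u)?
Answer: 11232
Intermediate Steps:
m(u, X) = 2*X*u (m(u, X) = X*(2*u) = 2*X*u)
L(h) = 16 (L(h) = 6 + 2*5 = 6 + 10 = 16)
K(o) = 2*o*(-3 + 4*o) (K(o) = ((0 + o) + o)*(2*2*o - 3) = (o + o)*(4*o - 3) = (2*o)*(-3 + 4*o) = 2*o*(-3 + 4*o))
L(9)*K(-9) = 16*(2*(-9)*(-3 + 4*(-9))) = 16*(2*(-9)*(-3 - 36)) = 16*(2*(-9)*(-39)) = 16*702 = 11232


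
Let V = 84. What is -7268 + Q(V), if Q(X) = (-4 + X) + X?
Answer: -7104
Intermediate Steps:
Q(X) = -4 + 2*X
-7268 + Q(V) = -7268 + (-4 + 2*84) = -7268 + (-4 + 168) = -7268 + 164 = -7104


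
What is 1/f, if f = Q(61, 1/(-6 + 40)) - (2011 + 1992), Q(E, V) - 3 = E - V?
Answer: -34/133927 ≈ -0.00025387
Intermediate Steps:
Q(E, V) = 3 + E - V (Q(E, V) = 3 + (E - V) = 3 + E - V)
f = -133927/34 (f = (3 + 61 - 1/(-6 + 40)) - (2011 + 1992) = (3 + 61 - 1/34) - 1*4003 = (3 + 61 - 1*1/34) - 4003 = (3 + 61 - 1/34) - 4003 = 2175/34 - 4003 = -133927/34 ≈ -3939.0)
1/f = 1/(-133927/34) = -34/133927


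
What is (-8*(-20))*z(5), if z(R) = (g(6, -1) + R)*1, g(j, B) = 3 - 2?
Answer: 960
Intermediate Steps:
g(j, B) = 1
z(R) = 1 + R (z(R) = (1 + R)*1 = 1 + R)
(-8*(-20))*z(5) = (-8*(-20))*(1 + 5) = 160*6 = 960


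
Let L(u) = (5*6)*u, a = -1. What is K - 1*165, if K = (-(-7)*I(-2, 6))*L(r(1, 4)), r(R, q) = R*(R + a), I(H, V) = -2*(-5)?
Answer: -165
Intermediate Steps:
I(H, V) = 10
r(R, q) = R*(-1 + R) (r(R, q) = R*(R - 1) = R*(-1 + R))
L(u) = 30*u
K = 0 (K = (-(-7)*10)*(30*(1*(-1 + 1))) = (-7*(-10))*(30*(1*0)) = 70*(30*0) = 70*0 = 0)
K - 1*165 = 0 - 1*165 = 0 - 165 = -165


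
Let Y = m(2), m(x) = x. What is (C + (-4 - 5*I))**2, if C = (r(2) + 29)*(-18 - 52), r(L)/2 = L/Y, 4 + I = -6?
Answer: 4511376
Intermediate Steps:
I = -10 (I = -4 - 6 = -10)
Y = 2
r(L) = L (r(L) = 2*(L/2) = L)
C = -2170 (C = (2 + 29)*(-18 - 52) = 31*(-70) = -2170)
(C + (-4 - 5*I))**2 = (-2170 + (-4 - 5*(-10)))**2 = (-2170 + (-4 + 50))**2 = (-2170 + 46)**2 = (-2124)**2 = 4511376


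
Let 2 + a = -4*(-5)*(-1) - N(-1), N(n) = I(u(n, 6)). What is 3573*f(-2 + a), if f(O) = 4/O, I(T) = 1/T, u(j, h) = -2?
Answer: -28584/47 ≈ -608.17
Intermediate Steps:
N(n) = -1/2 (N(n) = 1/(-2) = -1/2)
a = -43/2 (a = -2 + (-4*(-5)*(-1) - 1*(-1/2)) = -2 + (20*(-1) + 1/2) = -2 + (-20 + 1/2) = -2 - 39/2 = -43/2 ≈ -21.500)
3573*f(-2 + a) = 3573*(4/(-2 - 43/2)) = 3573*(4/(-47/2)) = 3573*(4*(-2/47)) = 3573*(-8/47) = -28584/47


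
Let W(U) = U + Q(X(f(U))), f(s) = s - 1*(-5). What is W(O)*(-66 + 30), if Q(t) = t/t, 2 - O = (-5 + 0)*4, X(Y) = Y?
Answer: -828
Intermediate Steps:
f(s) = 5 + s (f(s) = s + 5 = 5 + s)
O = 22 (O = 2 - (-5 + 0)*4 = 2 - (-5)*4 = 2 - 1*(-20) = 2 + 20 = 22)
Q(t) = 1
W(U) = 1 + U (W(U) = U + 1 = 1 + U)
W(O)*(-66 + 30) = (1 + 22)*(-66 + 30) = 23*(-36) = -828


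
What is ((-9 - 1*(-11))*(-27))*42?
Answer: -2268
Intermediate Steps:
((-9 - 1*(-11))*(-27))*42 = ((-9 + 11)*(-27))*42 = (2*(-27))*42 = -54*42 = -2268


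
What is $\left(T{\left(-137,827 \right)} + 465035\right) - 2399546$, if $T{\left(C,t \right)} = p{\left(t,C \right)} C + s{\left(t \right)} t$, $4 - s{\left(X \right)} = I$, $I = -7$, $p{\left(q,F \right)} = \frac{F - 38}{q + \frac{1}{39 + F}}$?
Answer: $- \frac{31208565616}{16209} \approx -1.9254 \cdot 10^{6}$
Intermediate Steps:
$p{\left(q,F \right)} = \frac{-38 + F}{q + \frac{1}{39 + F}}$
$s{\left(X \right)} = 11$ ($s{\left(X \right)} = 4 - -7 = 4 + 7 = 11$)
$T{\left(C,t \right)} = 11 t + \frac{C \left(-1482 + C + C^{2}\right)}{1 + 39 t + C t}$ ($T{\left(C,t \right)} = \frac{-1482 + C + C^{2}}{1 + 39 t + C t} C + 11 t = \frac{C \left(-1482 + C + C^{2}\right)}{1 + 39 t + C t} + 11 t = 11 t + \frac{C \left(-1482 + C + C^{2}\right)}{1 + 39 t + C t}$)
$\left(T{\left(-137,827 \right)} + 465035\right) - 2399546 = \left(\frac{- 137 \left(-1482 - 137 + \left(-137\right)^{2}\right) + 11 \cdot 827 \left(1 + 39 \cdot 827 - 113299\right)}{1 + 39 \cdot 827 - 113299} + 465035\right) - 2399546 = \left(\frac{- 137 \left(-1482 - 137 + 18769\right) + 11 \cdot 827 \left(1 + 32253 - 113299\right)}{1 + 32253 - 113299} + 465035\right) - 2399546 = \left(\frac{\left(-137\right) 17150 + 11 \cdot 827 \left(-81045\right)}{-81045} + 465035\right) - 2399546 = \left(- \frac{-2349550 - 737266365}{81045} + 465035\right) - 2399546 = \left(\left(- \frac{1}{81045}\right) \left(-739615915\right) + 465035\right) - 2399546 = \left(\frac{147923183}{16209} + 465035\right) - 2399546 = \frac{7685675498}{16209} - 2399546 = - \frac{31208565616}{16209}$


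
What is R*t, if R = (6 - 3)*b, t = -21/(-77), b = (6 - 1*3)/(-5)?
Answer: -27/55 ≈ -0.49091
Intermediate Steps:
b = -⅗ (b = (6 - 3)*(-⅕) = 3*(-⅕) = -⅗ ≈ -0.60000)
t = 3/11 (t = -21*(-1/77) = 3/11 ≈ 0.27273)
R = -9/5 (R = (6 - 3)*(-⅗) = 3*(-⅗) = -9/5 ≈ -1.8000)
R*t = -9/5*3/11 = -27/55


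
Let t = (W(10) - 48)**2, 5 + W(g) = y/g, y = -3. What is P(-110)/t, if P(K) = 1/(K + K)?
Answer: -5/3124979 ≈ -1.6000e-6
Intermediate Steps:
W(g) = -5 - 3/g
t = 284089/100 (t = ((-5 - 3/10) - 48)**2 = (-53/10 - 48)**2 = (-533/10)**2 = 284089/100 ≈ 2840.9)
P(K) = 1/(2*K)
P(-110)/t = ((1/2)/(-110))/(284089/100) = ((1/2)*(-1/110))*(100/284089) = -1/220*100/284089 = -5/3124979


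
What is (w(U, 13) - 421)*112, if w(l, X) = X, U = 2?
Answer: -45696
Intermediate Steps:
(w(U, 13) - 421)*112 = (13 - 421)*112 = -408*112 = -45696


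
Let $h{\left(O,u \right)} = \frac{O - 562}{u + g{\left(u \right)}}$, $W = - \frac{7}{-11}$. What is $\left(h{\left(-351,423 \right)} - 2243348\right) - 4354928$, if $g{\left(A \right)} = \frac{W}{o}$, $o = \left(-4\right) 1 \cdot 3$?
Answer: $- \frac{368375271320}{55829} \approx -6.5983 \cdot 10^{6}$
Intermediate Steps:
$o = -12$ ($o = \left(-4\right) 3 = -12$)
$W = \frac{7}{11}$ ($W = \left(-7\right) \left(- \frac{1}{11}\right) = \frac{7}{11} \approx 0.63636$)
$g{\left(A \right)} = - \frac{7}{132}$ ($g{\left(A \right)} = \frac{7}{11 \left(-12\right)} = \frac{7}{11} \left(- \frac{1}{12}\right) = - \frac{7}{132}$)
$h{\left(O,u \right)} = \frac{-562 + O}{- \frac{7}{132} + u}$ ($h{\left(O,u \right)} = \frac{O - 562}{u - \frac{7}{132}} = \frac{-562 + O}{- \frac{7}{132} + u}$)
$\left(h{\left(-351,423 \right)} - 2243348\right) - 4354928 = \left(\frac{132 \left(-562 - 351\right)}{-7 + 132 \cdot 423} - 2243348\right) - 4354928 = \left(132 \frac{1}{-7 + 55836} \left(-913\right) - 2243348\right) - 4354928 = \left(132 \cdot \frac{1}{55829} \left(-913\right) - 2243348\right) - 4354928 = \left(- \frac{120516}{55829} - 2243348\right) - 4354928 = - \frac{125243996008}{55829} - 4354928 = - \frac{368375271320}{55829}$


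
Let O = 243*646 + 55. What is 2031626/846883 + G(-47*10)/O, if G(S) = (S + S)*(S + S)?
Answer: 1067338144458/132988578139 ≈ 8.0258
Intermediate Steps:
G(S) = 4*S**2 (G(S) = (2*S)*(2*S) = 4*S**2)
O = 157033 (O = 156978 + 55 = 157033)
2031626/846883 + G(-47*10)/O = 2031626/846883 + (4*(-47*10)**2)/157033 = 2031626*(1/846883) + (4*(-470)**2)*(1/157033) = 2031626/846883 + (4*220900)*(1/157033) = 2031626/846883 + 883600*(1/157033) = 2031626/846883 + 883600/157033 = 1067338144458/132988578139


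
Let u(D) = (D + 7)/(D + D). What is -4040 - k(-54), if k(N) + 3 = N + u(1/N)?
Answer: -7589/2 ≈ -3794.5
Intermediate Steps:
u(D) = (7 + D)/(2*D) (u(D) = (7 + D)/((2*D)) = (7 + D)*(1/(2*D)) = (7 + D)/(2*D))
k(N) = -3 + N + N*(7 + 1/N)/2 (k(N) = -3 + (N + (7 + 1/N)/(2*(1/N))) = -3 + (N + N*(7 + 1/N)/2) = -3 + N + N*(7 + 1/N)/2)
-4040 - k(-54) = -4040 - (-5/2 + (9/2)*(-54)) = -4040 - (-5/2 - 243) = -4040 - 1*(-491/2) = -4040 + 491/2 = -7589/2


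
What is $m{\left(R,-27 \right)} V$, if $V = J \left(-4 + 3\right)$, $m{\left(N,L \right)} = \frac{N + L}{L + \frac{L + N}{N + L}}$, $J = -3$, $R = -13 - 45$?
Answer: $\frac{255}{26} \approx 9.8077$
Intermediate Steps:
$R = -58$ ($R = -13 - 45 = -58$)
$m{\left(N,L \right)} = \frac{L + N}{1 + L}$ ($m{\left(N,L \right)} = \frac{L + N}{L + \frac{L + N}{L + N}} = \frac{L + N}{L + 1} = \frac{L + N}{1 + L}$)
$V = 3$ ($V = - 3 \left(-4 + 3\right) = \left(-3\right) \left(-1\right) = 3$)
$m{\left(R,-27 \right)} V = \frac{-27 - 58}{1 - 27} \cdot 3 = \frac{1}{-26} \left(-85\right) 3 = \left(- \frac{1}{26}\right) \left(-85\right) 3 = \frac{85}{26} \cdot 3 = \frac{255}{26}$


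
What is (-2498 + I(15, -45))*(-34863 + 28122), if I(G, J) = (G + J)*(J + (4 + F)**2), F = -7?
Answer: 9558738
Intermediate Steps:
I(G, J) = (9 + J)*(G + J) (I(G, J) = (G + J)*(J + (4 - 7)**2) = (G + J)*(J + (-3)**2) = (G + J)*(J + 9) = (G + J)*(9 + J) = (9 + J)*(G + J))
(-2498 + I(15, -45))*(-34863 + 28122) = (-2498 + ((-45)**2 + 9*15 + 9*(-45) + 15*(-45)))*(-34863 + 28122) = (-2498 + (2025 + 135 - 405 - 675))*(-6741) = (-2498 + 1080)*(-6741) = -1418*(-6741) = 9558738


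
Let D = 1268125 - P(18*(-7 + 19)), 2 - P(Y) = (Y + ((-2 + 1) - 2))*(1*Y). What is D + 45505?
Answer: 1359636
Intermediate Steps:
P(Y) = 2 - Y*(-3 + Y) (P(Y) = 2 - (Y + ((-2 + 1) - 2))*1*Y = 2 - (Y + (-1 - 2))*Y = 2 - (Y - 3)*Y = 2 - (-3 + Y)*Y = 2 - Y*(-3 + Y))
D = 1314131 (D = 1268125 - (2 - (18*(-7 + 19))² + 3*(18*(-7 + 19))) = 1268125 - (2 - (18*12)² + 3*(18*12)) = 1268125 - (2 - 1*216² + 3*216) = 1268125 - (2 - 1*46656 + 648) = 1268125 - (2 - 46656 + 648) = 1268125 - 1*(-46006) = 1268125 + 46006 = 1314131)
D + 45505 = 1314131 + 45505 = 1359636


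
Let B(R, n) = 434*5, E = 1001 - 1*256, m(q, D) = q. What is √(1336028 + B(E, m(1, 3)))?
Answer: √1338198 ≈ 1156.8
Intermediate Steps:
E = 745 (E = 1001 - 256 = 745)
B(R, n) = 2170
√(1336028 + B(E, m(1, 3))) = √(1336028 + 2170) = √1338198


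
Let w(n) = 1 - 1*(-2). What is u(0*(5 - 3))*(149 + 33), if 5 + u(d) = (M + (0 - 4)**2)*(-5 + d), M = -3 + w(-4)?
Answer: -15470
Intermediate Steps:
w(n) = 3 (w(n) = 1 + 2 = 3)
M = 0 (M = -3 + 3 = 0)
u(d) = -85 + 16*d (u(d) = -5 + (0 + (0 - 4)**2)*(-5 + d) = -5 + (0 + (-4)**2)*(-5 + d) = -5 + (0 + 16)*(-5 + d) = -5 + 16*(-5 + d) = -5 + (-80 + 16*d) = -85 + 16*d)
u(0*(5 - 3))*(149 + 33) = (-85 + 16*(0*(5 - 3)))*(149 + 33) = (-85 + 16*(0*2))*182 = (-85 + 16*0)*182 = (-85 + 0)*182 = -85*182 = -15470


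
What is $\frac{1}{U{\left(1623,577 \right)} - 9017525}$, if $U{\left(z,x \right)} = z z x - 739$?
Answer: $\frac{1}{1510874169} \approx 6.6187 \cdot 10^{-10}$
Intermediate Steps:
$U{\left(z,x \right)} = -739 + x z^{2}$ ($U{\left(z,x \right)} = z^{2} x - 739 = x z^{2} - 739 = -739 + x z^{2}$)
$\frac{1}{U{\left(1623,577 \right)} - 9017525} = \frac{1}{\left(-739 + 577 \cdot 1623^{2}\right) - 9017525} = \frac{1}{\left(-739 + 577 \cdot 2634129\right) - 9017525} = \frac{1}{\left(-739 + 1519892433\right) - 9017525} = \frac{1}{1519891694 - 9017525} = \frac{1}{1510874169}$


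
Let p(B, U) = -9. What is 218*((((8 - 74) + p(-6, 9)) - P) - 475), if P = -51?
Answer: -108782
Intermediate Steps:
218*((((8 - 74) + p(-6, 9)) - P) - 475) = 218*((((8 - 74) - 9) - 1*(-51)) - 475) = 218*(((-66 - 9) + 51) - 475) = 218*((-75 + 51) - 475) = 218*(-24 - 475) = 218*(-499) = -108782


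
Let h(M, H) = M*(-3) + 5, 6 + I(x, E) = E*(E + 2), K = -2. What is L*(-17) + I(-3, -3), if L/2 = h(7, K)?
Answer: 541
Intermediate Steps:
I(x, E) = -6 + E*(2 + E) (I(x, E) = -6 + E*(E + 2) = -6 + E*(2 + E))
h(M, H) = 5 - 3*M (h(M, H) = -3*M + 5 = 5 - 3*M)
L = -32 (L = 2*(5 - 3*7) = 2*(5 - 21) = 2*(-16) = -32)
L*(-17) + I(-3, -3) = -32*(-17) + (-6 + (-3)² + 2*(-3)) = 544 + (-6 + 9 - 6) = 544 - 3 = 541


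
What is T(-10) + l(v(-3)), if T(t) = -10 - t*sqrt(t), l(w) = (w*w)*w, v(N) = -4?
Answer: -74 + 10*I*sqrt(10) ≈ -74.0 + 31.623*I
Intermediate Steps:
l(w) = w**3 (l(w) = w**2*w = w**3)
T(t) = -10 - t**(3/2)
T(-10) + l(v(-3)) = (-10 - (-10)**(3/2)) + (-4)**3 = (-10 - (-10)*I*sqrt(10)) - 64 = (-10 + 10*I*sqrt(10)) - 64 = -74 + 10*I*sqrt(10)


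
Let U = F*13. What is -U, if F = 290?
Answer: -3770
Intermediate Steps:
U = 3770 (U = 290*13 = 3770)
-U = -1*3770 = -3770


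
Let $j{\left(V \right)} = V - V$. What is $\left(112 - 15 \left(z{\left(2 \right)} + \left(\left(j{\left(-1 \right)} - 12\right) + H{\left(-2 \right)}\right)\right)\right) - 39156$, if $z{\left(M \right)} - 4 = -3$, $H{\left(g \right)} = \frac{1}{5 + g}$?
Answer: $-38884$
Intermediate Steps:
$j{\left(V \right)} = 0$
$z{\left(M \right)} = 1$ ($z{\left(M \right)} = 4 - 3 = 1$)
$\left(112 - 15 \left(z{\left(2 \right)} + \left(\left(j{\left(-1 \right)} - 12\right) + H{\left(-2 \right)}\right)\right)\right) - 39156 = \left(112 - 15 \left(1 + \left(\left(0 - 12\right) + \frac{1}{5 - 2}\right)\right)\right) - 39156 = \left(112 - 15 \left(1 - \left(12 - \frac{1}{3}\right)\right)\right) - 39156 = \left(112 - 15 \left(1 + \left(-12 + \frac{1}{3}\right)\right)\right) - 39156 = \left(112 - 15 \left(1 - \frac{35}{3}\right)\right) - 39156 = \left(112 - -160\right) - 39156 = \left(112 + 160\right) - 39156 = 272 - 39156 = -38884$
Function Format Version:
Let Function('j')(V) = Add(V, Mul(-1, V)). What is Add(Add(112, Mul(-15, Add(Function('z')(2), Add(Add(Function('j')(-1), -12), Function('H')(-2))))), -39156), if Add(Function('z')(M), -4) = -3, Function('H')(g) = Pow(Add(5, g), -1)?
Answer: -38884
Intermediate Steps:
Function('j')(V) = 0
Function('z')(M) = 1 (Function('z')(M) = Add(4, -3) = 1)
Add(Add(112, Mul(-15, Add(Function('z')(2), Add(Add(Function('j')(-1), -12), Function('H')(-2))))), -39156) = Add(Add(112, Mul(-15, Add(1, Add(Add(0, -12), Pow(Add(5, -2), -1))))), -39156) = Add(Add(112, Mul(-15, Add(1, Add(-12, Pow(3, -1))))), -39156) = Add(Add(112, Mul(-15, Add(1, Add(-12, Rational(1, 3))))), -39156) = Add(Add(112, Mul(-15, Add(1, Rational(-35, 3)))), -39156) = Add(Add(112, Mul(-15, Rational(-32, 3))), -39156) = Add(Add(112, 160), -39156) = Add(272, -39156) = -38884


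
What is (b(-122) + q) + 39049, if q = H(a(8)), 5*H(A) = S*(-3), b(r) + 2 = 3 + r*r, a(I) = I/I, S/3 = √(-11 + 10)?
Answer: 53934 - 9*I/5 ≈ 53934.0 - 1.8*I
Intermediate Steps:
S = 3*I (S = 3*√(-11 + 10) = 3*√(-1) = 3*I ≈ 3.0*I)
a(I) = 1
b(r) = 1 + r² (b(r) = -2 + (3 + r*r) = -2 + (3 + r²) = 1 + r²)
H(A) = -9*I/5 (H(A) = ((3*I)*(-3))/5 = (-9*I)/5 = -9*I/5)
q = -9*I/5 ≈ -1.8*I
(b(-122) + q) + 39049 = ((1 + (-122)²) - 9*I/5) + 39049 = ((1 + 14884) - 9*I/5) + 39049 = (14885 - 9*I/5) + 39049 = 53934 - 9*I/5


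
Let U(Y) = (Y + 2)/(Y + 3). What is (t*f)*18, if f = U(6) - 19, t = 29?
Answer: -9454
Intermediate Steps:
U(Y) = (2 + Y)/(3 + Y)
f = -163/9 (f = (2 + 6)/(3 + 6) - 19 = 8/9 - 19 = -163/9 ≈ -18.111)
(t*f)*18 = (29*(-163/9))*18 = -4727/9*18 = -9454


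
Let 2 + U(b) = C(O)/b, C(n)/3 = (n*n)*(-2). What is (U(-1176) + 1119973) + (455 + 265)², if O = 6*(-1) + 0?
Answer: 80280188/49 ≈ 1.6384e+6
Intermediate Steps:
O = -6 (O = -6 + 0 = -6)
C(n) = -6*n² (C(n) = 3*((n*n)*(-2)) = 3*(n²*(-2)) = 3*(-2*n²) = -6*n²)
U(b) = -2 - 216/b (U(b) = -2 + (-6*(-6)²)/b = -2 + (-6*36)/b = -2 - 216/b)
(U(-1176) + 1119973) + (455 + 265)² = ((-2 - 216/(-1176)) + 1119973) + (455 + 265)² = ((-2 - 216*(-1/1176)) + 1119973) + 720² = ((-2 + 9/49) + 1119973) + 518400 = (-89/49 + 1119973) + 518400 = 54878588/49 + 518400 = 80280188/49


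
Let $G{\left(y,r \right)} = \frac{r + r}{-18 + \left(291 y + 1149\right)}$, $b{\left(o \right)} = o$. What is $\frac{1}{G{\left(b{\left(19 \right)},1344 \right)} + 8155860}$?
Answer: $\frac{555}{4526502524} \approx 1.2261 \cdot 10^{-7}$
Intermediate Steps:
$G{\left(y,r \right)} = \frac{2 r}{1131 + 291 y}$ ($G{\left(y,r \right)} = \frac{2 r}{-18 + \left(1149 + 291 y\right)} = \frac{2 r}{1131 + 291 y}$)
$\frac{1}{G{\left(b{\left(19 \right)},1344 \right)} + 8155860} = \frac{1}{\frac{2}{3} \cdot 1344 \frac{1}{377 + 97 \cdot 19} + 8155860} = \frac{1}{\frac{2}{3} \cdot 1344 \frac{1}{377 + 1843} + 8155860} = \frac{1}{\frac{2}{3} \cdot 1344 \cdot \frac{1}{2220} + 8155860} = \frac{1}{\frac{224}{555} + 8155860} = \frac{1}{\frac{4526502524}{555}} = \frac{555}{4526502524}$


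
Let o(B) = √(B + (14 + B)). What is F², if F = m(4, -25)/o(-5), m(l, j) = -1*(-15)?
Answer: 225/4 ≈ 56.250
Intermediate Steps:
m(l, j) = 15
o(B) = √(14 + 2*B)
F = 15/2 (F = 15/(√(14 + 2*(-5))) = 15/(√(14 - 10)) = 15/(√4) = 15/2 ≈ 7.5000)
F² = (15/2)² = 225/4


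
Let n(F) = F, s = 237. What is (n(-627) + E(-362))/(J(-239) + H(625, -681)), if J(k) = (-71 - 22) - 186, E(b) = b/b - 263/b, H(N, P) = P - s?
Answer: 226349/433314 ≈ 0.52237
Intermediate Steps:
H(N, P) = -237 + P (H(N, P) = P - 1*237 = P - 237 = -237 + P)
E(b) = 1 - 263/b
J(k) = -279 (J(k) = -93 - 186 = -279)
(n(-627) + E(-362))/(J(-239) + H(625, -681)) = (-627 + (-263 - 362)/(-362))/(-279 + (-237 - 681)) = (-627 - 1/362*(-625))/(-279 - 918) = (-627 + 625/362)/(-1197) = -226349/362*(-1/1197) = 226349/433314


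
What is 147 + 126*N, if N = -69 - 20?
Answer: -11067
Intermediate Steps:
N = -89
147 + 126*N = 147 + 126*(-89) = 147 - 11214 = -11067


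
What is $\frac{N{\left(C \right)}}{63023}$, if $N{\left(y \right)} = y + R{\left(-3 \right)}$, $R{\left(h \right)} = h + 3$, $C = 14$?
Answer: $\frac{14}{63023} \approx 0.00022214$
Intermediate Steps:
$R{\left(h \right)} = 3 + h$
$N{\left(y \right)} = y$ ($N{\left(y \right)} = y + \left(3 - 3\right) = y + 0 = y$)
$\frac{N{\left(C \right)}}{63023} = \frac{14}{63023}$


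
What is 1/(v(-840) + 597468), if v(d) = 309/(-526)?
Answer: 526/314267859 ≈ 1.6737e-6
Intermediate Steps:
v(d) = -309/526 (v(d) = 309*(-1/526) = -309/526)
1/(v(-840) + 597468) = 1/(-309/526 + 597468) = 1/(314267859/526) = 526/314267859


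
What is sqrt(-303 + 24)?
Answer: 3*I*sqrt(31) ≈ 16.703*I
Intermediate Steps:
sqrt(-303 + 24) = sqrt(-279) = 3*I*sqrt(31)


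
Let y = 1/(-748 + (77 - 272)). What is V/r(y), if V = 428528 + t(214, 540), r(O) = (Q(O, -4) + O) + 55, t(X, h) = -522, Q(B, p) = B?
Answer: 403609658/51863 ≈ 7782.2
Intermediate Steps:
y = -1/943 (y = 1/(-748 - 195) = 1/(-943) = -1/943 ≈ -0.0010604)
r(O) = 55 + 2*O (r(O) = (O + O) + 55 = 2*O + 55 = 55 + 2*O)
V = 428006 (V = 428528 - 522 = 428006)
V/r(y) = 428006/(55 + 2*(-1/943)) = 428006/(55 - 2/943) = 428006/(51863/943) = 428006*(943/51863) = 403609658/51863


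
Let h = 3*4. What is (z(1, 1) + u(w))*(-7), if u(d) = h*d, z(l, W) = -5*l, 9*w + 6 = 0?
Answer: 91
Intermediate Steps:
w = -⅔ (w = -⅔ + (⅑)*0 = -⅔ + 0 = -⅔ ≈ -0.66667)
h = 12
u(d) = 12*d
(z(1, 1) + u(w))*(-7) = (-5*1 + 12*(-⅔))*(-7) = (-5 - 8)*(-7) = -13*(-7) = 91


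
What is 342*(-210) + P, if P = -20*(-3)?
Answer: -71760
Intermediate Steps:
P = 60
342*(-210) + P = 342*(-210) + 60 = -71820 + 60 = -71760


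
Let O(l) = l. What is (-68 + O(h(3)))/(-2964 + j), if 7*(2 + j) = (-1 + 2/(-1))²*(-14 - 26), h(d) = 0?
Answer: 238/10561 ≈ 0.022536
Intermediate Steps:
j = -374/7 (j = -2 + ((-1 + 2/(-1))²*(-14 - 26))/7 = -2 + ((-1 + 2*(-1))²*(-40))/7 = -2 + ((-1 - 2)²*(-40))/7 = -2 + ((-3)²*(-40))/7 = -2 + (9*(-40))/7 = -2 + (⅐)*(-360) = -2 - 360/7 = -374/7 ≈ -53.429)
(-68 + O(h(3)))/(-2964 + j) = (-68 + 0)/(-2964 - 374/7) = -68/(-21122/7) = -68*(-7/21122) = 238/10561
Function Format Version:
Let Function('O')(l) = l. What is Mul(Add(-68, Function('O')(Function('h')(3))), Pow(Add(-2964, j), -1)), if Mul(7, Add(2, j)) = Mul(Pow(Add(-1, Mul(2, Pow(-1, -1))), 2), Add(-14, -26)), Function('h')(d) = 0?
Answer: Rational(238, 10561) ≈ 0.022536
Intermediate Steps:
j = Rational(-374, 7) (j = Add(-2, Mul(Rational(1, 7), Mul(Pow(Add(-1, Mul(2, Pow(-1, -1))), 2), Add(-14, -26)))) = Add(-2, Mul(Rational(1, 7), Mul(Pow(Add(-1, Mul(2, -1)), 2), -40))) = Add(-2, Mul(Rational(1, 7), Mul(Pow(Add(-1, -2), 2), -40))) = Add(-2, Mul(Rational(1, 7), Mul(Pow(-3, 2), -40))) = Add(-2, Mul(Rational(1, 7), Mul(9, -40))) = Add(-2, Mul(Rational(1, 7), -360)) = Add(-2, Rational(-360, 7)) = Rational(-374, 7) ≈ -53.429)
Mul(Add(-68, Function('O')(Function('h')(3))), Pow(Add(-2964, j), -1)) = Mul(Add(-68, 0), Pow(Add(-2964, Rational(-374, 7)), -1)) = Mul(-68, Pow(Rational(-21122, 7), -1)) = Mul(-68, Rational(-7, 21122)) = Rational(238, 10561)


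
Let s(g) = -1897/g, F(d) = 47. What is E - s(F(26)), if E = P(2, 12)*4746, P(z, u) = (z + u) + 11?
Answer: 5578447/47 ≈ 1.1869e+5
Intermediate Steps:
P(z, u) = 11 + u + z (P(z, u) = (u + z) + 11 = 11 + u + z)
E = 118650 (E = (11 + 12 + 2)*4746 = 25*4746 = 118650)
E - s(F(26)) = 118650 - (-1897)/47 = 118650 - 1*(-1897/47) = 118650 + 1897/47 = 5578447/47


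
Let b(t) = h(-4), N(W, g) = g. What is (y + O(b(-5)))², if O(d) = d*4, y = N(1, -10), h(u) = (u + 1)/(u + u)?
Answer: 289/4 ≈ 72.250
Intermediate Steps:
h(u) = (1 + u)/(2*u) (h(u) = (1 + u)/((2*u)) = (1 + u)*(1/(2*u)) = (1 + u)/(2*u))
y = -10
b(t) = 3/8 (b(t) = (½)*(1 - 4)/(-4) = (½)*(-¼)*(-3) = 3/8)
O(d) = 4*d
(y + O(b(-5)))² = (-10 + 4*(3/8))² = (-10 + 3/2)² = (-17/2)² = 289/4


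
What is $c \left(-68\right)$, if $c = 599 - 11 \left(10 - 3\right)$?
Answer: $-35496$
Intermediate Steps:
$c = 522$ ($c = 599 - 11 \cdot 7 = 599 - 77 = 522$)
$c \left(-68\right) = 522 \left(-68\right) = -35496$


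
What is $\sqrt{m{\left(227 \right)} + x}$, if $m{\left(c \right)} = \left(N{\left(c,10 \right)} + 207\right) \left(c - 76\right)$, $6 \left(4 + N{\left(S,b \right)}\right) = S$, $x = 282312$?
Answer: $\frac{\sqrt{11472402}}{6} \approx 564.52$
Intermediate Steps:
$N{\left(S,b \right)} = -4 + \frac{S}{6}$
$m{\left(c \right)} = \left(-76 + c\right) \left(203 + \frac{c}{6}\right)$ ($m{\left(c \right)} = \left(\left(-4 + \frac{c}{6}\right) + 207\right) \left(c - 76\right) = \left(203 + \frac{c}{6}\right) \left(-76 + c\right) = \left(-76 + c\right) \left(203 + \frac{c}{6}\right)$)
$\sqrt{m{\left(227 \right)} + x} = \sqrt{\left(-15428 + \frac{227^{2}}{6} + \frac{571}{3} \cdot 227\right) + 282312} = \sqrt{\left(-15428 + \frac{1}{6} \cdot 51529 + \frac{129617}{3}\right) + 282312} = \sqrt{\left(-15428 + \frac{51529}{6} + \frac{129617}{3}\right) + 282312} = \sqrt{\frac{218195}{6} + 282312} = \sqrt{\frac{1912067}{6}} = \frac{\sqrt{11472402}}{6}$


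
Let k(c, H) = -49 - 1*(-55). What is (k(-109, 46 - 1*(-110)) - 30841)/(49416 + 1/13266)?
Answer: -409057110/655552657 ≈ -0.62399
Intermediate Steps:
k(c, H) = 6 (k(c, H) = -49 + 55 = 6)
(k(-109, 46 - 1*(-110)) - 30841)/(49416 + 1/13266) = (6 - 30841)/(49416 + 1/13266) = -30835/(49416 + 1/13266) = -30835/655552657/13266 = -30835*13266/655552657 = -409057110/655552657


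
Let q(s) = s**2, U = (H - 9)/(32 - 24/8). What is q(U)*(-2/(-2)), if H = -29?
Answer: 1444/841 ≈ 1.7170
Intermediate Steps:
U = -38/29 (U = (-29 - 9)/(32 - 24/8) = -38/(32 - 24*1/8) = -38/(32 - 3) = -38/29 ≈ -1.3103)
q(U)*(-2/(-2)) = (-38/29)**2*(-2/(-2)) = 1444*(-2*(-1/2))/841 = (1444/841)*1 = 1444/841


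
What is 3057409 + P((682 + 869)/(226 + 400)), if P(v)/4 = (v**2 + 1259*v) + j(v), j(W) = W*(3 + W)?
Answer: 300761422135/97969 ≈ 3.0700e+6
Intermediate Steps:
P(v) = 4*v**2 + 5036*v + 4*v*(3 + v) (P(v) = 4*((v**2 + 1259*v) + v*(3 + v)) = 4*(v**2 + 1259*v + v*(3 + v)) = 4*v**2 + 5036*v + 4*v*(3 + v))
3057409 + P((682 + 869)/(226 + 400)) = 3057409 + 8*((682 + 869)/(226 + 400))*(631 + (682 + 869)/(226 + 400)) = 3057409 + 8*(1551/626)*(631 + 1551/626) = 3057409 + 8*(1551/626)*(396557/626) = 3057409 + 1230119814/97969 = 300761422135/97969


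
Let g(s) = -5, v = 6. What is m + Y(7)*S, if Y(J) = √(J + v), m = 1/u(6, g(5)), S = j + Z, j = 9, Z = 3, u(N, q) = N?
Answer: ⅙ + 12*√13 ≈ 43.433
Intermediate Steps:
S = 12 (S = 9 + 3 = 12)
m = ⅙ (m = 1/6 = ⅙ ≈ 0.16667)
Y(J) = √(6 + J) (Y(J) = √(J + 6) = √(6 + J))
m + Y(7)*S = ⅙ + √(6 + 7)*12 = ⅙ + √13*12 = ⅙ + 12*√13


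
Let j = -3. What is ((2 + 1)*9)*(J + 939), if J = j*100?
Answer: 17253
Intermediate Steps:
J = -300 (J = -3*100 = -300)
((2 + 1)*9)*(J + 939) = ((2 + 1)*9)*(-300 + 939) = (3*9)*639 = 27*639 = 17253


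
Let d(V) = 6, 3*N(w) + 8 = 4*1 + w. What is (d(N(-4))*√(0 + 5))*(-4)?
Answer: -24*√5 ≈ -53.666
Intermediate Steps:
N(w) = -4/3 + w/3 (N(w) = -8/3 + (4*1 + w)/3 = -8/3 + (4 + w)/3 = -8/3 + (4/3 + w/3) = -4/3 + w/3)
(d(N(-4))*√(0 + 5))*(-4) = (6*√(0 + 5))*(-4) = (6*√5)*(-4) = -24*√5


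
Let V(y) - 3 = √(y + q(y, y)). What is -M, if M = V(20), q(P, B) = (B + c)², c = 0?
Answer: -3 - 2*√105 ≈ -23.494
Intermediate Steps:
q(P, B) = B² (q(P, B) = (B + 0)² = B²)
V(y) = 3 + √(y + y²)
M = 3 + 2*√105 (M = 3 + √(20*(1 + 20)) = 3 + √(20*21) = 3 + √420 = 3 + 2*√105 ≈ 23.494)
-M = -(3 + 2*√105) = -3 - 2*√105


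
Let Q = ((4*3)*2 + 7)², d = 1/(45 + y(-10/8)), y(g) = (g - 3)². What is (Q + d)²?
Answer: 940250212225/1018081 ≈ 9.2355e+5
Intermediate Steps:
y(g) = (-3 + g)²
d = 16/1009 (d = 1/(45 + (-3 - 10/8)²) = 1/(45 + (-3 - 10*⅛)²) = 1/(45 + (-3 - 5/4)²) = 1/(45 + (-17/4)²) = 1/(45 + 289/16) = 1/(1009/16) = 16/1009 ≈ 0.015857)
Q = 961 (Q = (12*2 + 7)² = (24 + 7)² = 31² = 961)
(Q + d)² = (961 + 16/1009)² = (969665/1009)² = 940250212225/1018081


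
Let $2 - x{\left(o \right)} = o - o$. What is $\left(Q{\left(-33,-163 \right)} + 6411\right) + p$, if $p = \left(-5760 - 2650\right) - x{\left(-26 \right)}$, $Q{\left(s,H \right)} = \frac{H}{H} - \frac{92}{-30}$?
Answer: $- \frac{29954}{15} \approx -1996.9$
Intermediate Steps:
$Q{\left(s,H \right)} = \frac{61}{15}$ ($Q{\left(s,H \right)} = 1 - - \frac{46}{15} = 1 + \frac{46}{15} = \frac{61}{15}$)
$x{\left(o \right)} = 2$ ($x{\left(o \right)} = 2 - \left(o - o\right) = 2 - 0 = 2 + 0 = 2$)
$p = -8412$ ($p = \left(-5760 - 2650\right) - 2 = -8410 - 2 = -8412$)
$\left(Q{\left(-33,-163 \right)} + 6411\right) + p = \left(\frac{61}{15} + 6411\right) - 8412 = \frac{96226}{15} - 8412 = - \frac{29954}{15}$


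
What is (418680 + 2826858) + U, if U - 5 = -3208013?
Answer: 37530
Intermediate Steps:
U = -3208008 (U = 5 - 3208013 = -3208008)
(418680 + 2826858) + U = (418680 + 2826858) - 3208008 = 3245538 - 3208008 = 37530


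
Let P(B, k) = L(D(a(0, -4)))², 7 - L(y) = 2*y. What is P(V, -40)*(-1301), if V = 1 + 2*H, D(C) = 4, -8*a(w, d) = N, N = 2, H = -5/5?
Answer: -1301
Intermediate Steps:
H = -1 (H = -5*⅕ = -1)
a(w, d) = -¼ (a(w, d) = -⅛*2 = -¼)
L(y) = 7 - 2*y
V = -1 (V = 1 + 2*(-1) = 1 - 2 = -1)
P(B, k) = 1 (P(B, k) = (7 - 2*4)² = (7 - 8)² = (-1)² = 1)
P(V, -40)*(-1301) = 1*(-1301) = -1301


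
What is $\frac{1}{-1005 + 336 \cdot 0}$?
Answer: $- \frac{1}{1005} \approx -0.00099503$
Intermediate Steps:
$\frac{1}{-1005 + 336 \cdot 0} = \frac{1}{-1005 + 0} = \frac{1}{-1005} = - \frac{1}{1005}$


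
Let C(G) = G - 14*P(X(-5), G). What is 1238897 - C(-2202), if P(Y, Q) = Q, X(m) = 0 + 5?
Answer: 1210271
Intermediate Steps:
X(m) = 5
C(G) = -13*G (C(G) = G - 14*G = -13*G)
1238897 - C(-2202) = 1238897 - (-13)*(-2202) = 1238897 - 1*28626 = 1238897 - 28626 = 1210271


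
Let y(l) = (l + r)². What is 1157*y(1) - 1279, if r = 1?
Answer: 3349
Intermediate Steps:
y(l) = (1 + l)² (y(l) = (l + 1)² = (1 + l)²)
1157*y(1) - 1279 = 1157*(1 + 1)² - 1279 = 1157*2² - 1279 = 1157*4 - 1279 = 4628 - 1279 = 3349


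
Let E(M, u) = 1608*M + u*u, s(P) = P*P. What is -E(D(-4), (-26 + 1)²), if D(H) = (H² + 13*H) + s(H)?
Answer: -358465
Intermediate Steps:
s(P) = P²
D(H) = 2*H² + 13*H (D(H) = (H² + 13*H) + H² = 2*H² + 13*H)
E(M, u) = u² + 1608*M (E(M, u) = 1608*M + u² = u² + 1608*M)
-E(D(-4), (-26 + 1)²) = -(((-26 + 1)²)² + 1608*(-4*(13 + 2*(-4)))) = -(((-25)²)² + 1608*(-4*(13 - 8))) = -(625² + 1608*(-4*5)) = -(390625 + 1608*(-20)) = -(390625 - 32160) = -1*358465 = -358465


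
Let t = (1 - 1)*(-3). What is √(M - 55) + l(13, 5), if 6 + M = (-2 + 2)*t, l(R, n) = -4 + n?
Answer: 1 + I*√61 ≈ 1.0 + 7.8102*I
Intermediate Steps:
t = 0 (t = 0*(-3) = 0)
M = -6 (M = -6 + (-2 + 2)*0 = -6 + 0*0 = -6 + 0 = -6)
√(M - 55) + l(13, 5) = √(-6 - 55) + (-4 + 5) = √(-61) + 1 = I*√61 + 1 = 1 + I*√61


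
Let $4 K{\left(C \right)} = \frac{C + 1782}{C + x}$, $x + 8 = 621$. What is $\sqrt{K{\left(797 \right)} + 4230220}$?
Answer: $\frac{\sqrt{33640405164390}}{2820} \approx 2056.8$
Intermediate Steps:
$x = 613$ ($x = -8 + 621 = 613$)
$K{\left(C \right)} = \frac{1782 + C}{4 \left(613 + C\right)}$ ($K{\left(C \right)} = \frac{\left(C + 1782\right) \frac{1}{C + 613}}{4} = \frac{\left(1782 + C\right) \frac{1}{613 + C}}{4} = \frac{\frac{1}{613 + C} \left(1782 + C\right)}{4} = \frac{1782 + C}{4 \left(613 + C\right)}$)
$\sqrt{K{\left(797 \right)} + 4230220} = \sqrt{\frac{1782 + 797}{4 \left(613 + 797\right)} + 4230220} = \sqrt{\frac{1}{4} \cdot \frac{1}{1410} \cdot 2579 + 4230220} = \sqrt{\frac{2579}{5640} + 4230220} = \sqrt{\frac{23858443379}{5640}} = \frac{\sqrt{33640405164390}}{2820}$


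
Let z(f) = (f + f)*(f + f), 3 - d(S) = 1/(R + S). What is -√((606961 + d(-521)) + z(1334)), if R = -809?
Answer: -√13665085054530/1330 ≈ -2779.4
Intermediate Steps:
d(S) = 3 - 1/(-809 + S)
z(f) = 4*f² (z(f) = (2*f)*(2*f) = 4*f²)
-√((606961 + d(-521)) + z(1334)) = -√((606961 + (-2428 + 3*(-521))/(-809 - 521)) + 4*1334²) = -√((606961 + (-2428 - 1563)/(-1330)) + 4*1779556) = -√((606961 - 1/1330*(-3991)) + 7118224) = -√((606961 + 3991/1330) + 7118224) = -√(807262121/1330 + 7118224) = -√(10274500041/1330) = -√13665085054530/1330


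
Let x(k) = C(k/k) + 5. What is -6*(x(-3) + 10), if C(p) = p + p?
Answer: -102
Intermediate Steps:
C(p) = 2*p
x(k) = 7 (x(k) = 2*(k/k) + 5 = 2*1 + 5 = 2 + 5 = 7)
-6*(x(-3) + 10) = -6*(7 + 10) = -6*17 = -102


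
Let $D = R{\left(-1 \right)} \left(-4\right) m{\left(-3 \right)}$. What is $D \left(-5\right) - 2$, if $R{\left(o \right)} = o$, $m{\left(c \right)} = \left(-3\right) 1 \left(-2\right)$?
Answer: $-122$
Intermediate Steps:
$m{\left(c \right)} = 6$ ($m{\left(c \right)} = \left(-3\right) \left(-2\right) = 6$)
$D = 24$ ($D = \left(-1\right) \left(-4\right) 6 = 4 \cdot 6 = 24$)
$D \left(-5\right) - 2 = 24 \left(-5\right) - 2 = -120 - 2 = -122$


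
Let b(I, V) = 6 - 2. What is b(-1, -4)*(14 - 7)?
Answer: 28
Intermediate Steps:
b(I, V) = 4
b(-1, -4)*(14 - 7) = 4*(14 - 7) = 4*7 = 28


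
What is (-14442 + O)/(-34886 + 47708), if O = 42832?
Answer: 14195/6411 ≈ 2.2142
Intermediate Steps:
(-14442 + O)/(-34886 + 47708) = (-14442 + 42832)/(-34886 + 47708) = 28390/12822 = 28390*(1/12822) = 14195/6411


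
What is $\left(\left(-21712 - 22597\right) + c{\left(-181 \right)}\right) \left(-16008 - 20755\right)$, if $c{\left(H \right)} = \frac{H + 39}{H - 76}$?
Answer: $\frac{418630243773}{257} \approx 1.6289 \cdot 10^{9}$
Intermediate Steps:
$c{\left(H \right)} = \frac{39 + H}{-76 + H}$
$\left(\left(-21712 - 22597\right) + c{\left(-181 \right)}\right) \left(-16008 - 20755\right) = \left(\left(-21712 - 22597\right) + \frac{39 - 181}{-76 - 181}\right) \left(-16008 - 20755\right) = \left(-44309 + \frac{1}{-257} \left(-142\right)\right) \left(-36763\right) = \left(-44309 - - \frac{142}{257}\right) \left(-36763\right) = \left(-44309 + \frac{142}{257}\right) \left(-36763\right) = \left(- \frac{11387271}{257}\right) \left(-36763\right) = \frac{418630243773}{257}$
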